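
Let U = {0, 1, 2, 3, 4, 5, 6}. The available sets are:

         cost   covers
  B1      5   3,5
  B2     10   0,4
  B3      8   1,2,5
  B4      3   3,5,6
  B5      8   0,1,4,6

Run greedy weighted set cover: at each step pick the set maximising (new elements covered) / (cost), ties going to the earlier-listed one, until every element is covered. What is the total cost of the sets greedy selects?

Pick 1: B4 adds 3 new (3, 5, 6) at cost 3 (ratio 3/3).
Pick 2: B5 adds 3 new (0, 1, 4) at cost 8 (ratio 3/8).
Pick 3: B3 adds 1 new (2) at cost 8 (ratio 1/8).
Greedy total cost: 3 + 8 + 8 = 19.

19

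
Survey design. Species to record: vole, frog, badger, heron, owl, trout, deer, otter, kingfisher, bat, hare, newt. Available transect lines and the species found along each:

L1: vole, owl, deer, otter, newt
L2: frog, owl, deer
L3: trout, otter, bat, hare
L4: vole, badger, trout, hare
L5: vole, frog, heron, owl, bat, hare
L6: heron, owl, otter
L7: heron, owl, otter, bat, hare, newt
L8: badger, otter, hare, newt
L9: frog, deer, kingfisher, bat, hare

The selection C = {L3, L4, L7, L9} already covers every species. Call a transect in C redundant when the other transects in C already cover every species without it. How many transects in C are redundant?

Drop L3: the rest still cover every species — redundant.
Drop L4: vole, badger uncovered — not redundant.
Drop L7: heron, owl, newt uncovered — not redundant.
Drop L9: frog, deer, kingfisher uncovered — not redundant.
1 redundant: L3.

1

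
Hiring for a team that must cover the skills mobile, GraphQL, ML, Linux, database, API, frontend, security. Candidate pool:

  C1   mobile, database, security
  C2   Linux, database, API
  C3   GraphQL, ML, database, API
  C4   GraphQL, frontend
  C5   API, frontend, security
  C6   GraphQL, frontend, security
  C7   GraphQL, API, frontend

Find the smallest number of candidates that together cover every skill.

C1, C2, C3, C4 together cover {mobile, GraphQL, ML, Linux, database, API, frontend, security} — every skill.
No 3 of the 7 candidates cover everything (all 35 triples fall short), so 4 is minimum.

4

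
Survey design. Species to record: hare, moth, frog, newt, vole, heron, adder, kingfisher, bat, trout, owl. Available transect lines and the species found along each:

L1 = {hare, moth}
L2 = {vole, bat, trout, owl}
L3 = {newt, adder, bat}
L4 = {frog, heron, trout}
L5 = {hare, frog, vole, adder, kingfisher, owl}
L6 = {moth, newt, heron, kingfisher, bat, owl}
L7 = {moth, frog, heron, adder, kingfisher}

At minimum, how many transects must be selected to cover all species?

3

L2, L5, L6 together cover {hare, moth, frog, newt, vole, heron, adder, kingfisher, bat, trout, owl} — every species.
No 2 of the 7 transects cover everything (all 21 pairs fall short), so 3 is minimum.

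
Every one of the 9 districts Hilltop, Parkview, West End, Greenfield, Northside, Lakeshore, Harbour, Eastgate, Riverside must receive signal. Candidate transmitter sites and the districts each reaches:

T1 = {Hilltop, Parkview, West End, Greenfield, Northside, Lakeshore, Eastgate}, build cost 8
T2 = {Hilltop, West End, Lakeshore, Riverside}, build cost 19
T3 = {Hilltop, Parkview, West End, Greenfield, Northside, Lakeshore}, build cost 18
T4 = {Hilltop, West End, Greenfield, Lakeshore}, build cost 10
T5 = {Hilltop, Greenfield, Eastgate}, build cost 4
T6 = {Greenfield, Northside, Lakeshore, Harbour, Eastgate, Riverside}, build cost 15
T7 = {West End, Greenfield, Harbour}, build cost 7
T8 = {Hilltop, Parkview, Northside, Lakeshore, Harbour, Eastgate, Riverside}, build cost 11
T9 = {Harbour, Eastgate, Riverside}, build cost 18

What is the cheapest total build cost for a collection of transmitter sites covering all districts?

T7, T8 cover every district at build cost 7 + 11 = 18.
Any cover uses at least 2 transmitter sites; among all covering selections none totals below 18.

18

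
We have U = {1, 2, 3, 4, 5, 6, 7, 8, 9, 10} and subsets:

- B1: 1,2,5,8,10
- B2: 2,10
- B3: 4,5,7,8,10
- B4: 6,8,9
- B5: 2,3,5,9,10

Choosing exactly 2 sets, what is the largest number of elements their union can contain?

Choosing B3, B5 covers {2, 3, 4, 5, 7, 8, 9, 10} — 8 elements.
No choice of 2 sets does better; here 1, 6 are left uncovered.

8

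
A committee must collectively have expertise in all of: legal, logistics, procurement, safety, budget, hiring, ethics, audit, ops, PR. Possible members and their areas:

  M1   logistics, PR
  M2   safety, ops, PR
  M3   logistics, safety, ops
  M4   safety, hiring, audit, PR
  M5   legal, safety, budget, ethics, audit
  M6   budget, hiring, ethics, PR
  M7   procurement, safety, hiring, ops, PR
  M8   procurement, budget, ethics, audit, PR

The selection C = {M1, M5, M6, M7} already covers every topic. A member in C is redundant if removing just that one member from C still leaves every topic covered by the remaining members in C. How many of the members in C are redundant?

1

Drop M1: logistics uncovered — not redundant.
Drop M5: legal, audit uncovered — not redundant.
Drop M6: the rest still cover every topic — redundant.
Drop M7: procurement, ops uncovered — not redundant.
1 redundant: M6.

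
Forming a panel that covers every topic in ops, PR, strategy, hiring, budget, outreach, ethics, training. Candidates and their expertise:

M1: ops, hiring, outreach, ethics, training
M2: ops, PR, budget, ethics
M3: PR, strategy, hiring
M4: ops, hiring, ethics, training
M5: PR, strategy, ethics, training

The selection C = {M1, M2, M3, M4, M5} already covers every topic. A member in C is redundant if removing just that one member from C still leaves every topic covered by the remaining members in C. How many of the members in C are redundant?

3

Drop M1: outreach uncovered — not redundant.
Drop M2: budget uncovered — not redundant.
Drop M3: the rest still cover every topic — redundant.
Drop M4: the rest still cover every topic — redundant.
Drop M5: the rest still cover every topic — redundant.
3 redundant: M3, M4, M5.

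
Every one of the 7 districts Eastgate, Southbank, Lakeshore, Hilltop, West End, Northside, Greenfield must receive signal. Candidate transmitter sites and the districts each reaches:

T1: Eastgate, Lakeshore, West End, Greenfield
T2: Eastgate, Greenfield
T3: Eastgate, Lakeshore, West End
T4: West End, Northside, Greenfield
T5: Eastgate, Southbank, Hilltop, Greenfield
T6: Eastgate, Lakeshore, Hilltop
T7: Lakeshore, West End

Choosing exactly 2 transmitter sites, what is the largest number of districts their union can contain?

Choosing T1, T5 covers {Eastgate, Southbank, Lakeshore, Hilltop, West End, Greenfield} — 6 districts.
No choice of 2 transmitter sites does better; here Northside is left uncovered.

6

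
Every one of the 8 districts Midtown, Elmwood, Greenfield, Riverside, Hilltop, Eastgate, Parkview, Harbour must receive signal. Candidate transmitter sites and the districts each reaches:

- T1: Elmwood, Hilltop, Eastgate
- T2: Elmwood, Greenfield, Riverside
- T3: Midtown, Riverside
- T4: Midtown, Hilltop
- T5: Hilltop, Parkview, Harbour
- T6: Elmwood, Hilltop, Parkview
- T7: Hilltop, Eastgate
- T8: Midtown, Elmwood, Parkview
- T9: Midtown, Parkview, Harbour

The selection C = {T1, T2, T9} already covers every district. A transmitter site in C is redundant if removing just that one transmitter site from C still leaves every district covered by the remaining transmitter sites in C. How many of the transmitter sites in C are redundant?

0

Drop T1: Hilltop, Eastgate uncovered — not redundant.
Drop T2: Greenfield, Riverside uncovered — not redundant.
Drop T9: Midtown, Parkview, Harbour uncovered — not redundant.
None of the transmitter sites in C is redundant.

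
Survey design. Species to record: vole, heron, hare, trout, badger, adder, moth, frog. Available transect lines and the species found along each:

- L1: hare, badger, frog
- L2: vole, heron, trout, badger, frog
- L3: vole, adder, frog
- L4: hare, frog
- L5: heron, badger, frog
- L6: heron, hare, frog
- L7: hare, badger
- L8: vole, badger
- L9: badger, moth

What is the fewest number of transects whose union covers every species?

4

L1, L2, L3, L9 together cover {vole, heron, hare, trout, badger, adder, moth, frog} — every species.
No 3 of the 9 transects cover everything (all 84 triples fall short), so 4 is minimum.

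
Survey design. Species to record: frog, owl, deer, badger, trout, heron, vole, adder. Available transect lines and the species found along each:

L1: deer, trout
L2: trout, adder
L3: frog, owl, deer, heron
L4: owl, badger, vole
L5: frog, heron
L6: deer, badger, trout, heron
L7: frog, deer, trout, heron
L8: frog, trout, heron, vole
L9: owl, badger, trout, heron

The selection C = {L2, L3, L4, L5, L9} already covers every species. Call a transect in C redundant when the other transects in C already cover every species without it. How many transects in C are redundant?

Drop L2: adder uncovered — not redundant.
Drop L3: deer uncovered — not redundant.
Drop L4: vole uncovered — not redundant.
Drop L5: the rest still cover every species — redundant.
Drop L9: the rest still cover every species — redundant.
2 redundant: L5, L9.

2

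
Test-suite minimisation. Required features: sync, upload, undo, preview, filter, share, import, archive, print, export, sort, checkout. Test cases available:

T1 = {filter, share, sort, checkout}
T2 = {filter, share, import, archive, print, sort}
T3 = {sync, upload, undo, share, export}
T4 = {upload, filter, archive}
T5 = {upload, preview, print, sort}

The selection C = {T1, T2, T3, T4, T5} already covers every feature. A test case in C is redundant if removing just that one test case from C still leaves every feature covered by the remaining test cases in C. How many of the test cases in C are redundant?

1

Drop T1: checkout uncovered — not redundant.
Drop T2: import uncovered — not redundant.
Drop T3: sync, undo, export uncovered — not redundant.
Drop T4: the rest still cover every feature — redundant.
Drop T5: preview uncovered — not redundant.
1 redundant: T4.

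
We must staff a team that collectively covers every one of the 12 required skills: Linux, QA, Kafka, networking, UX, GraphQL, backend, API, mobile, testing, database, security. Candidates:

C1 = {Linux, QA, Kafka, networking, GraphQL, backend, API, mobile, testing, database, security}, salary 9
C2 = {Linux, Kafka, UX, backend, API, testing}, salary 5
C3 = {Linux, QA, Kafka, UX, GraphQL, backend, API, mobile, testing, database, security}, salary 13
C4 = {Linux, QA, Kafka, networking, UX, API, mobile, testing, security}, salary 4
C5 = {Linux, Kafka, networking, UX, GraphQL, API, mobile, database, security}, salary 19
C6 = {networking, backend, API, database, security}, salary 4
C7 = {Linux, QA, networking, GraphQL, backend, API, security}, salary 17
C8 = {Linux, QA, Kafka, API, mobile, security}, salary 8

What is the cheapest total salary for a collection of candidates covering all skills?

13

C1, C4 cover every skill at salary 9 + 4 = 13.
Any cover uses at least 2 candidates; among all covering selections none totals below 13.
Greedy by coverage-per-salary would pick C4, C6, C1 for 17 — worse than the optimum 13.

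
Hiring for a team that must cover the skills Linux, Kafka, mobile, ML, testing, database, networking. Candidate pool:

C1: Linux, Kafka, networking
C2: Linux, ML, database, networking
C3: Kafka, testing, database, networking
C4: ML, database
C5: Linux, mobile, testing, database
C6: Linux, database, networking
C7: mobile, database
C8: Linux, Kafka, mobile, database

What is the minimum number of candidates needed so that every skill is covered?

3

C1, C2, C5 together cover {Linux, Kafka, mobile, ML, testing, database, networking} — every skill.
No 2 of the 8 candidates cover everything (all 28 pairs fall short), so 3 is minimum.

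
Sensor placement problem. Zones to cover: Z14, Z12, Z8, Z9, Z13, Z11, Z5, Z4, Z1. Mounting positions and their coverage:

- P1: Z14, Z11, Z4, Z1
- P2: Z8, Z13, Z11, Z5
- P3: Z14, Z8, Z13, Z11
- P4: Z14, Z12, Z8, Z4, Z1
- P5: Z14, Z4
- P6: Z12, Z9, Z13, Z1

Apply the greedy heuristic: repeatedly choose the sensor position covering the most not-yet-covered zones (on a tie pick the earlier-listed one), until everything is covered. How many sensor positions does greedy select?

Pick 1: P4 covers 5 new zones (Z14, Z12, Z8, Z4, Z1).
Pick 2: P2 covers 3 new zones (Z13, Z11, Z5).
Pick 3: P6 covers 1 new zones (Z9).
Greedy uses 3 sensor positions.

3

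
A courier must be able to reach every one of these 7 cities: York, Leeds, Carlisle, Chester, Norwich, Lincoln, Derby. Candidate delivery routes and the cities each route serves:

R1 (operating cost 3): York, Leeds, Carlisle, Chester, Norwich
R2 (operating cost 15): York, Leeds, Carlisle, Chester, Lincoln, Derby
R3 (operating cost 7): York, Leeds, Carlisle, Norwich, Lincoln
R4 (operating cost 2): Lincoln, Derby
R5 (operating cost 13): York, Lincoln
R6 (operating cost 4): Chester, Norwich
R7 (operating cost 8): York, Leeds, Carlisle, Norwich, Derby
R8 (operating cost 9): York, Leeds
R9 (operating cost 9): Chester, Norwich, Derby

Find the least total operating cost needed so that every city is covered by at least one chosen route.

5

R1, R4 cover every city at operating cost 3 + 2 = 5.
Any cover uses at least 2 routes; among all covering selections none totals below 5.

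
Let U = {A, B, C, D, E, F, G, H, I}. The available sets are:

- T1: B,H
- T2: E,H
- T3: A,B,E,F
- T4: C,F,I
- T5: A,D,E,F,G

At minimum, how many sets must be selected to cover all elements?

T1, T4, T5 together cover {A, B, C, D, E, F, G, H, I} — every element.
No 2 of the 5 sets cover everything (all 10 pairs fall short), so 3 is minimum.

3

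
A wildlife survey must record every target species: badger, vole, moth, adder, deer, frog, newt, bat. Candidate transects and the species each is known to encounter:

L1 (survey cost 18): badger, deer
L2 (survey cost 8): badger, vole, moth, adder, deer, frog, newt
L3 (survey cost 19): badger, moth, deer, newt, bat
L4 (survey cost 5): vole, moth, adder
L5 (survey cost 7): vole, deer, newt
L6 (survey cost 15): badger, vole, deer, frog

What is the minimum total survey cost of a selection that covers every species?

27

L2, L3 cover every species at survey cost 8 + 19 = 27.
Any cover uses at least 2 transects; among all covering selections none totals below 27.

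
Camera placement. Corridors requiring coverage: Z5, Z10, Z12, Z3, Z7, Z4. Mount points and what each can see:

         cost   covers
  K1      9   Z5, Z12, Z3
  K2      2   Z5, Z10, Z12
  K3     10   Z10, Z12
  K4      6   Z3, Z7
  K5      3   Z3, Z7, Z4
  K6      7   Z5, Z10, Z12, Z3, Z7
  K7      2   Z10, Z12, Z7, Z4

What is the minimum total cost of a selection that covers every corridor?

K2, K5 cover every corridor at cost 2 + 3 = 5.
Any cover uses at least 2 camera mounts; among all covering selections none totals below 5.

5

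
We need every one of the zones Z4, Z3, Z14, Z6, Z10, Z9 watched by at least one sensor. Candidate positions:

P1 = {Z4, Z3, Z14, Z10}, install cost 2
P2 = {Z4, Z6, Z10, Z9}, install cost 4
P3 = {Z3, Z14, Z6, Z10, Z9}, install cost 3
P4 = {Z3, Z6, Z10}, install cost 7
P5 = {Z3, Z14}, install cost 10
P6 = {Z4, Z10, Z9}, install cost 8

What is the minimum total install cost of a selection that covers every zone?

5

P1, P3 cover every zone at install cost 2 + 3 = 5.
Any cover uses at least 2 sensor positions; among all covering selections none totals below 5.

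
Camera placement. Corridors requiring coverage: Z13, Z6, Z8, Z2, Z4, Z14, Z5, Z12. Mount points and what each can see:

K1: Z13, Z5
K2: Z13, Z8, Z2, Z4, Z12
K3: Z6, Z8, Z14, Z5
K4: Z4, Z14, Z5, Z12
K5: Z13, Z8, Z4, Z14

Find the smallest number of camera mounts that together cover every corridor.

2

K2, K3 together cover {Z13, Z6, Z8, Z2, Z4, Z14, Z5, Z12} — every corridor.
No single camera mount contains all 8 corridors, so 2 is optimal.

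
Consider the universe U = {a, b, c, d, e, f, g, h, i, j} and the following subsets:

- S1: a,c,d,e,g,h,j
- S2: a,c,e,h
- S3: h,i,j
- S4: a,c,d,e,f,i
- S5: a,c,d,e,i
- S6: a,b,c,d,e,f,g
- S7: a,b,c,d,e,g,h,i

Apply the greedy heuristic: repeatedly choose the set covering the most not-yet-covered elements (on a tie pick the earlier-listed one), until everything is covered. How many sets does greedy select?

3

Pick 1: S7 covers 8 new elements (a, b, c, d, e, g, h, i).
Pick 2: S1 covers 1 new elements (j).
Pick 3: S4 covers 1 new elements (f).
Greedy uses 3 sets. (The true minimum is 2.)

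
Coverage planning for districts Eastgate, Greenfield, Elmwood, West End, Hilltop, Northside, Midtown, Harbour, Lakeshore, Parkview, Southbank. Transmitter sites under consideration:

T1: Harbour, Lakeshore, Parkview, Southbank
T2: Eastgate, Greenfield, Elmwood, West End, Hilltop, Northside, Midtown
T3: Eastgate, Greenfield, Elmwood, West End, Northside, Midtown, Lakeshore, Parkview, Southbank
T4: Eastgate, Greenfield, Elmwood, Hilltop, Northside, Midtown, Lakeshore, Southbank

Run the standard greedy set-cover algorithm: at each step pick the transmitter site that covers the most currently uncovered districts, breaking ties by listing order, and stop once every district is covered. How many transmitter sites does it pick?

3

Pick 1: T3 covers 9 new districts (Eastgate, Greenfield, Elmwood, West End, Northside, Midtown, Lakeshore, Parkview, Southbank).
Pick 2: T1 covers 1 new districts (Harbour).
Pick 3: T2 covers 1 new districts (Hilltop).
Greedy uses 3 transmitter sites. (The true minimum is 2.)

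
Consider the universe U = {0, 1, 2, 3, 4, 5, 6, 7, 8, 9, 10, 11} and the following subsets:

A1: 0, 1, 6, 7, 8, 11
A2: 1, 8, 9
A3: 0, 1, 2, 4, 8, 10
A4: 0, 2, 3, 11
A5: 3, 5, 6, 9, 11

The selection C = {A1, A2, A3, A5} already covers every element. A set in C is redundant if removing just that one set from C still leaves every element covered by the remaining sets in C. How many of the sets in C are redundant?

1

Drop A1: 7 uncovered — not redundant.
Drop A2: the rest still cover every element — redundant.
Drop A3: 2, 4, 10 uncovered — not redundant.
Drop A5: 3, 5 uncovered — not redundant.
1 redundant: A2.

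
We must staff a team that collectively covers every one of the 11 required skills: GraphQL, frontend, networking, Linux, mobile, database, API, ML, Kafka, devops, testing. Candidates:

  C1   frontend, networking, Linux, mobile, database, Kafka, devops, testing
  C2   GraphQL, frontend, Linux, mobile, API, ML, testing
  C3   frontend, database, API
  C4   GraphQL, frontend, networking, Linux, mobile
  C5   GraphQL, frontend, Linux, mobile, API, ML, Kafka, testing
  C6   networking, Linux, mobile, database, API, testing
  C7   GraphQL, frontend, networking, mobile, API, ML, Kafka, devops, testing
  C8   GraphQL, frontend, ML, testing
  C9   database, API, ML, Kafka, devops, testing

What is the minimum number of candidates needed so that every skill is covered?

2

C1, C2 together cover {GraphQL, frontend, networking, Linux, mobile, database, API, ML, Kafka, devops, testing} — every skill.
No single candidate contains all 11 skills, so 2 is optimal.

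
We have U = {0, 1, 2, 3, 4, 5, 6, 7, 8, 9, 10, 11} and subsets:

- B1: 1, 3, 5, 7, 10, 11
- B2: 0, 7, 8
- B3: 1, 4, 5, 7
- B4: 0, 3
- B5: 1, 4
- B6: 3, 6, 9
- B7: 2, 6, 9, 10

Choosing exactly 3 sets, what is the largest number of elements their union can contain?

11

Choosing B1, B2, B7 covers {0, 1, 2, 3, 5, 6, 7, 8, 9, 10, 11} — 11 elements.
No choice of 3 sets does better; here 4 is left uncovered.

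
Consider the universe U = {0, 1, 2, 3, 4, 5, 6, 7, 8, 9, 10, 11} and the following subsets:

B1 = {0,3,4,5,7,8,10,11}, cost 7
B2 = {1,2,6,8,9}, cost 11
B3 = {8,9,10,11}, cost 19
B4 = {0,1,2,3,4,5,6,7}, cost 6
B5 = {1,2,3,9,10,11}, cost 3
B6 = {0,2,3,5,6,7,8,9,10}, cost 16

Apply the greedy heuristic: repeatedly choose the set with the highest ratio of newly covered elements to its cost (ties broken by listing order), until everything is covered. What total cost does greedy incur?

Pick 1: B5 adds 6 new (1, 2, 3, 9, 10, 11) at cost 3 (ratio 6/3).
Pick 2: B4 adds 5 new (0, 4, 5, 6, 7) at cost 6 (ratio 5/6).
Pick 3: B1 adds 1 new (8) at cost 7 (ratio 1/7).
Greedy total cost: 3 + 6 + 7 = 16.

16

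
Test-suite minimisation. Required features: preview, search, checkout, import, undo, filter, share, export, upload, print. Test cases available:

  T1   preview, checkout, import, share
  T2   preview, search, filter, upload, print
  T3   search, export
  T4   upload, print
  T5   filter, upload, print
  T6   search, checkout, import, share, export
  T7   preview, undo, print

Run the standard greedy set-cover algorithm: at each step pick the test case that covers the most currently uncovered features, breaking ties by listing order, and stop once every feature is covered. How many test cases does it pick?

Pick 1: T2 covers 5 new features (preview, search, filter, upload, print).
Pick 2: T6 covers 4 new features (checkout, import, share, export).
Pick 3: T7 covers 1 new features (undo).
Greedy uses 3 test cases.

3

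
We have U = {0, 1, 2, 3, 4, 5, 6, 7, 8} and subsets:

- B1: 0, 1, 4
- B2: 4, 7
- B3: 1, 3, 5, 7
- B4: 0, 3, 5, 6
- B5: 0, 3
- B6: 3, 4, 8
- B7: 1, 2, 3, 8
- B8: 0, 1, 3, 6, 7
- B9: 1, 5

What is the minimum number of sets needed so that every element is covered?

B2, B4, B7 together cover {0, 1, 2, 3, 4, 5, 6, 7, 8} — every element.
No 2 of the 9 sets cover everything (all 36 pairs fall short), so 3 is minimum.
Greedy (largest uncovered first) would take B8, B6, B3, B7 — 4 sets — but 3 suffice.

3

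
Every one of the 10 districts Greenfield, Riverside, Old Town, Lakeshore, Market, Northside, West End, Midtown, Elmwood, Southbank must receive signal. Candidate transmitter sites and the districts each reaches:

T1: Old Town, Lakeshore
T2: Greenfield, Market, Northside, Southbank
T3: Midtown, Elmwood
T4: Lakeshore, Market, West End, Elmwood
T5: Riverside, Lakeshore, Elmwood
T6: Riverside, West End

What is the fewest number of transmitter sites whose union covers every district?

T1, T2, T3, T6 together cover {Greenfield, Riverside, Old Town, Lakeshore, Market, Northside, West End, Midtown, Elmwood, Southbank} — every district.
No 3 of the 6 transmitter sites cover everything (all 20 triples fall short), so 4 is minimum.

4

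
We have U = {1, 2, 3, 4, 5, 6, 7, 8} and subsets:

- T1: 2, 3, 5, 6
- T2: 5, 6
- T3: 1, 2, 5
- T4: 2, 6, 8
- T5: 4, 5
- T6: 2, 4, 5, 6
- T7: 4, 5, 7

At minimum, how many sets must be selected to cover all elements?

4

T1, T3, T4, T7 together cover {1, 2, 3, 4, 5, 6, 7, 8} — every element.
No 3 of the 7 sets cover everything (all 35 triples fall short), so 4 is minimum.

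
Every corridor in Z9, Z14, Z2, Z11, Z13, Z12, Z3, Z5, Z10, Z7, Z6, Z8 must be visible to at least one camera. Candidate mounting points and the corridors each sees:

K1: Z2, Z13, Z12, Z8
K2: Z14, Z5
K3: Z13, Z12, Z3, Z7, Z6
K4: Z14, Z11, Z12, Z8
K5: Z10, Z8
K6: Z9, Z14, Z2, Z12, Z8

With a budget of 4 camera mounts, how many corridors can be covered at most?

Choosing K2, K3, K4, K6 covers {Z9, Z14, Z2, Z11, Z13, Z12, Z3, Z5, Z7, Z6, Z8} — 11 corridors.
No choice of 4 camera mounts does better; here Z10 is left uncovered.

11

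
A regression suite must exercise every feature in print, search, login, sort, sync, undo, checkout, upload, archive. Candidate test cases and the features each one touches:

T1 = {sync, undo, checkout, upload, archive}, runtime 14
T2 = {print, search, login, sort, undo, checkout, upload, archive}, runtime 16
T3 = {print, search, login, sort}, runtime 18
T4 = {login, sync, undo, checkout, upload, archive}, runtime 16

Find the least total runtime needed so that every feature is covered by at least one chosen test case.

30

T1, T2 cover every feature at runtime 14 + 16 = 30.
Any cover uses at least 2 test cases; among all covering selections none totals below 30.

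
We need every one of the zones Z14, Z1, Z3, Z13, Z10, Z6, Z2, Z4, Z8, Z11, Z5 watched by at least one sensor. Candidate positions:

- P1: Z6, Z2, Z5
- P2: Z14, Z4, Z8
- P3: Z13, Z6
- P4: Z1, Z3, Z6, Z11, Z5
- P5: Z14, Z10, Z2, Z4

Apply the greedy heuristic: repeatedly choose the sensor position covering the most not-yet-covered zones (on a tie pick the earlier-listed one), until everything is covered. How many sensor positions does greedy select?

4

Pick 1: P4 covers 5 new zones (Z1, Z3, Z6, Z11, Z5).
Pick 2: P5 covers 4 new zones (Z14, Z10, Z2, Z4).
Pick 3: P2 covers 1 new zones (Z8).
Pick 4: P3 covers 1 new zones (Z13).
Greedy uses 4 sensor positions.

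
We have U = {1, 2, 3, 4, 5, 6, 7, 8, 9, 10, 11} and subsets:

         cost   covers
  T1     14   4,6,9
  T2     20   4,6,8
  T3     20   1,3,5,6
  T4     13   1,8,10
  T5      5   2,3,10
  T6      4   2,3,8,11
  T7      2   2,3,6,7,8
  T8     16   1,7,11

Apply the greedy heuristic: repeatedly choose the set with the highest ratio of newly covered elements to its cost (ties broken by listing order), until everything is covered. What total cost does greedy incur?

45

Pick 1: T7 adds 5 new (2, 3, 6, 7, 8) at cost 2 (ratio 5/2).
Pick 2: T6 adds 1 new (11) at cost 4 (ratio 1/4).
Pick 3: T5 adds 1 new (10) at cost 5 (ratio 1/5).
Pick 4: T1 adds 2 new (4, 9) at cost 14 (ratio 2/14).
Pick 5: T3 adds 2 new (1, 5) at cost 20 (ratio 2/20).
Greedy total cost: 2 + 4 + 5 + 14 + 20 = 45.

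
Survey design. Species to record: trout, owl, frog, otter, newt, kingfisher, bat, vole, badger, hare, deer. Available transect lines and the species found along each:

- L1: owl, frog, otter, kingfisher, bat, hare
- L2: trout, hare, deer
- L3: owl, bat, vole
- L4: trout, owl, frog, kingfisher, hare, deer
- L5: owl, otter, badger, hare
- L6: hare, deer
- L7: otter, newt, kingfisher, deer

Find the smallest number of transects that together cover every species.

4

L3, L4, L5, L7 together cover {trout, owl, frog, otter, newt, kingfisher, bat, vole, badger, hare, deer} — every species.
No 3 of the 7 transects cover everything (all 35 triples fall short), so 4 is minimum.
Greedy (largest uncovered first) would take L1, L2, L3, L5, L7 — 5 transects — but 4 suffice.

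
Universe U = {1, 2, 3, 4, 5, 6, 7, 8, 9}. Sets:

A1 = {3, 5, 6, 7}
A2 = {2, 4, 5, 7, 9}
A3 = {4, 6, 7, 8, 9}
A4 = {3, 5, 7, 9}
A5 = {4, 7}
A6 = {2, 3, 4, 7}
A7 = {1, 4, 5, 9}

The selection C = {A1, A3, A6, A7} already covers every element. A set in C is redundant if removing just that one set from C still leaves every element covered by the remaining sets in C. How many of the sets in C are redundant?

Drop A1: the rest still cover every element — redundant.
Drop A3: 8 uncovered — not redundant.
Drop A6: 2 uncovered — not redundant.
Drop A7: 1 uncovered — not redundant.
1 redundant: A1.

1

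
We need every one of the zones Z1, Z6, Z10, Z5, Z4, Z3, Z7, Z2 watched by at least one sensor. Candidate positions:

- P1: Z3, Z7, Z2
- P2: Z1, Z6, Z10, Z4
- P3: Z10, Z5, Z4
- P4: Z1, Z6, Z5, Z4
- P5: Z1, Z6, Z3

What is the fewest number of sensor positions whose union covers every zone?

P1, P2, P3 together cover {Z1, Z6, Z10, Z5, Z4, Z3, Z7, Z2} — every zone.
No 2 of the 5 sensor positions cover everything (all 10 pairs fall short), so 3 is minimum.

3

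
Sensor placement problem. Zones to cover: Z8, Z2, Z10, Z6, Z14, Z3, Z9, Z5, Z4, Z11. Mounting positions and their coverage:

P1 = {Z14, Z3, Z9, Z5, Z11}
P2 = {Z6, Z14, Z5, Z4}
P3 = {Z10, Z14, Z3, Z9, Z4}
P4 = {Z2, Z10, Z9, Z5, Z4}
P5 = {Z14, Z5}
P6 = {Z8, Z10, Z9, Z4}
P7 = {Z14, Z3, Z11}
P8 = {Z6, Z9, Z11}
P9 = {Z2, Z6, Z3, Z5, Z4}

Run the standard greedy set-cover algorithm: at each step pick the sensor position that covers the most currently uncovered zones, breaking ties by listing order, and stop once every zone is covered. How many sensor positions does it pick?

4

Pick 1: P1 covers 5 new zones (Z14, Z3, Z9, Z5, Z11).
Pick 2: P4 covers 3 new zones (Z2, Z10, Z4).
Pick 3: P2 covers 1 new zones (Z6).
Pick 4: P6 covers 1 new zones (Z8).
Greedy uses 4 sensor positions. (The true minimum is 3.)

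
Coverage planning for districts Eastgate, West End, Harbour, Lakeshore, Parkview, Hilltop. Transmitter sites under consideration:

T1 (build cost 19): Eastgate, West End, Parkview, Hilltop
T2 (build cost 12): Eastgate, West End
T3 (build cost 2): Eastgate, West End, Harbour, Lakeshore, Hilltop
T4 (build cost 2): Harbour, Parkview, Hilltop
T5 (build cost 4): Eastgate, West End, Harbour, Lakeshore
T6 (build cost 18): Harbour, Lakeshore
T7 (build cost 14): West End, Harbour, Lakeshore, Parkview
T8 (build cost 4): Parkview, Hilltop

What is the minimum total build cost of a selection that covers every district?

T3, T4 cover every district at build cost 2 + 2 = 4.
Any cover uses at least 2 transmitter sites; among all covering selections none totals below 4.

4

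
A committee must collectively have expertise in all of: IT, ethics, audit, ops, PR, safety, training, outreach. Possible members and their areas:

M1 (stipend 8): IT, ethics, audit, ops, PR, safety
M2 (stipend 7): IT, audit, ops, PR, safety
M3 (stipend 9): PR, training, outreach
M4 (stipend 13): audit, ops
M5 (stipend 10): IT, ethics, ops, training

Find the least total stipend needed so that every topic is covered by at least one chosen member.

17

M1, M3 cover every topic at stipend 8 + 9 = 17.
Any cover uses at least 2 members; among all covering selections none totals below 17.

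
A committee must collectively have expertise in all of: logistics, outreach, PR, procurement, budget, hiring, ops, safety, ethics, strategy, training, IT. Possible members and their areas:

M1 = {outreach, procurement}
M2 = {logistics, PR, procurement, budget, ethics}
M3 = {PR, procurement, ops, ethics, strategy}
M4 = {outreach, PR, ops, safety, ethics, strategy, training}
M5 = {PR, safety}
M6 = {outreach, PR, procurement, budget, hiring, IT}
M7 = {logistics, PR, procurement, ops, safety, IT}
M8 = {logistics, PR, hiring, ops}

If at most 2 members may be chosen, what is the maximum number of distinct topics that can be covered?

Choosing M4, M6 covers {outreach, PR, procurement, budget, hiring, ops, safety, ethics, strategy, training, IT} — 11 topics.
No choice of 2 members does better; here logistics is left uncovered.

11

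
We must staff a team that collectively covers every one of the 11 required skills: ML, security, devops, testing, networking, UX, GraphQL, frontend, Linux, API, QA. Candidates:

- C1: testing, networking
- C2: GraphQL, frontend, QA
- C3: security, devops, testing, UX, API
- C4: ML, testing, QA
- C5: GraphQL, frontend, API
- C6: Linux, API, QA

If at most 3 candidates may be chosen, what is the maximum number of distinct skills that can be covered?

Choosing C1, C2, C3 covers {security, devops, testing, networking, UX, GraphQL, frontend, API, QA} — 9 skills.
No choice of 3 candidates does better; here ML, Linux are left uncovered.

9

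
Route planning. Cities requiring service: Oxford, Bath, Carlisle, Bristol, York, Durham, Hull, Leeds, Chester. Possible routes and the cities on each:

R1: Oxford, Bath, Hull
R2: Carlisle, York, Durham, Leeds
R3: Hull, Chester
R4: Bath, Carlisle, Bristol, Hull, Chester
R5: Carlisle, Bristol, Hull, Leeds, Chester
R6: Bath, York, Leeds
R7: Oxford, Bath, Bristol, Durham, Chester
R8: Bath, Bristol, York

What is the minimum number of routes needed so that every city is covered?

R1, R2, R4 together cover {Oxford, Bath, Carlisle, Bristol, York, Durham, Hull, Leeds, Chester} — every city.
No 2 of the 8 routes cover everything (all 28 pairs fall short), so 3 is minimum.

3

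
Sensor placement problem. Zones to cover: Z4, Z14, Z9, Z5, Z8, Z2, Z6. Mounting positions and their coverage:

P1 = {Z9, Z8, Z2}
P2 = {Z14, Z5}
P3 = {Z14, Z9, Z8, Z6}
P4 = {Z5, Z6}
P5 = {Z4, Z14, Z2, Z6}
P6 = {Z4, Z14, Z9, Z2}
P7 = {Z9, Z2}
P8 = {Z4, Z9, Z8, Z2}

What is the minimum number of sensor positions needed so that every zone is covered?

P1, P2, P5 together cover {Z4, Z14, Z9, Z5, Z8, Z2, Z6} — every zone.
No 2 of the 8 sensor positions cover everything (all 28 pairs fall short), so 3 is minimum.

3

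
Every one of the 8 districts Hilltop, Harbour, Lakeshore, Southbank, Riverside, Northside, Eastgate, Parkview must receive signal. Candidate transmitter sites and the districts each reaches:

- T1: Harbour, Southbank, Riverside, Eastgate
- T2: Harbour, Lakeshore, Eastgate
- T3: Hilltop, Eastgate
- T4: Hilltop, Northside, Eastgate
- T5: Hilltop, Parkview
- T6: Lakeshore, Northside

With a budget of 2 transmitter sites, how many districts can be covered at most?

6

Choosing T1, T4 covers {Hilltop, Harbour, Southbank, Riverside, Northside, Eastgate} — 6 districts.
No choice of 2 transmitter sites does better; here Lakeshore, Parkview are left uncovered.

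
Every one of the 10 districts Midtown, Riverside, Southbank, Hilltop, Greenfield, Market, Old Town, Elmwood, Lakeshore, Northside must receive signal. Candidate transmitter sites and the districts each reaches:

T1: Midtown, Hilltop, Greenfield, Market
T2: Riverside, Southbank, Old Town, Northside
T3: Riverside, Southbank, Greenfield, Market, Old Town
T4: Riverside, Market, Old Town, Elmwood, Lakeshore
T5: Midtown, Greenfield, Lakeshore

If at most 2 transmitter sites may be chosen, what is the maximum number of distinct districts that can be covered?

8

Choosing T1, T2 covers {Midtown, Riverside, Southbank, Hilltop, Greenfield, Market, Old Town, Northside} — 8 districts.
No choice of 2 transmitter sites does better; here Elmwood, Lakeshore are left uncovered.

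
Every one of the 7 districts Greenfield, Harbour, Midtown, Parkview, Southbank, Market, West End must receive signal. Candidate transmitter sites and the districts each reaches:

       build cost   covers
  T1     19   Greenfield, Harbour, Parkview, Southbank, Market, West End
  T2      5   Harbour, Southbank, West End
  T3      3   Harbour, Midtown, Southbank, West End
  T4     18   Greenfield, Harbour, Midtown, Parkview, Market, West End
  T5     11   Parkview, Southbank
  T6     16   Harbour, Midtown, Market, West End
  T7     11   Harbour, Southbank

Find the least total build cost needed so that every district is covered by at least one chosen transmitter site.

21

T3, T4 cover every district at build cost 3 + 18 = 21.
Any cover uses at least 2 transmitter sites; among all covering selections none totals below 21.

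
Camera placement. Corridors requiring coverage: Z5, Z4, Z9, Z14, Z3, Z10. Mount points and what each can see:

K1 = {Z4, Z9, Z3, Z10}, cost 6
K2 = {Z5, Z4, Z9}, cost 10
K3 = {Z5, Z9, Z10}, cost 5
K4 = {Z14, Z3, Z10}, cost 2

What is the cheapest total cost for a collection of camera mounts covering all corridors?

K2, K4 cover every corridor at cost 10 + 2 = 12.
Any cover uses at least 2 camera mounts; among all covering selections none totals below 12.
Greedy by coverage-per-cost would pick K4, K3, K1 for 13 — worse than the optimum 12.

12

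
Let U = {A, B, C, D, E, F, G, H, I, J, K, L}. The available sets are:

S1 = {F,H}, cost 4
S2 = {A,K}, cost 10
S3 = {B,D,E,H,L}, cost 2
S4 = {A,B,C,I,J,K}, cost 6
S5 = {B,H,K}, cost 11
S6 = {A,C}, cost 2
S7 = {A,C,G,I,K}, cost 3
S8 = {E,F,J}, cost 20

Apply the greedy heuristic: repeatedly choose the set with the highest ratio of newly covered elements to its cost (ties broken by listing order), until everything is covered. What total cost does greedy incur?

15

Pick 1: S3 adds 5 new (B, D, E, H, L) at cost 2 (ratio 5/2).
Pick 2: S7 adds 5 new (A, C, G, I, K) at cost 3 (ratio 5/3).
Pick 3: S1 adds 1 new (F) at cost 4 (ratio 1/4).
Pick 4: S4 adds 1 new (J) at cost 6 (ratio 1/6).
Greedy total cost: 2 + 3 + 4 + 6 = 15.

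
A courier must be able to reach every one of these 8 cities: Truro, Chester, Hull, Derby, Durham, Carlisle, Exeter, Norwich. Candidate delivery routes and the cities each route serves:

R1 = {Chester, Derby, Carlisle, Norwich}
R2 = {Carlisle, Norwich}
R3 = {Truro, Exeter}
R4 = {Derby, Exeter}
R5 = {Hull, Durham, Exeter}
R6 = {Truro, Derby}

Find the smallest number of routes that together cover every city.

3

R1, R3, R5 together cover {Truro, Chester, Hull, Derby, Durham, Carlisle, Exeter, Norwich} — every city.
No 2 of the 6 routes cover everything (all 15 pairs fall short), so 3 is minimum.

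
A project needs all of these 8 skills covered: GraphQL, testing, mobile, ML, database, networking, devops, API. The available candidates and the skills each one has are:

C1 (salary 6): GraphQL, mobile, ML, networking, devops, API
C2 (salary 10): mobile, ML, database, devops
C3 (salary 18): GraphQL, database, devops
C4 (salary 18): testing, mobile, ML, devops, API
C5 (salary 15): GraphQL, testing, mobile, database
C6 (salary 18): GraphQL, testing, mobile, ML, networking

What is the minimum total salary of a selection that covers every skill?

21

C1, C5 cover every skill at salary 6 + 15 = 21.
Any cover uses at least 2 candidates; among all covering selections none totals below 21.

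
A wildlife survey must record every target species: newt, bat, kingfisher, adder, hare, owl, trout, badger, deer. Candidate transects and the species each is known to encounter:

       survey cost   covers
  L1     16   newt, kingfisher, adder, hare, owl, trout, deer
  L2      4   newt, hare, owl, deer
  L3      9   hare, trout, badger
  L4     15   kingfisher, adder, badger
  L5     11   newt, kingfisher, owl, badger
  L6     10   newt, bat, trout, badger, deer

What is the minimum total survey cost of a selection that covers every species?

26

L1, L6 cover every species at survey cost 16 + 10 = 26.
Any cover uses at least 2 transects; among all covering selections none totals below 26.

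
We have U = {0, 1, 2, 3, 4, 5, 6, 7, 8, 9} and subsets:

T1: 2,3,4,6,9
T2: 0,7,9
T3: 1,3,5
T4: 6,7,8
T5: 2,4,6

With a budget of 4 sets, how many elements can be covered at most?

10

Choosing T1, T2, T3, T4 covers {0, 1, 2, 3, 4, 5, 6, 7, 8, 9} — 10 elements.
That is all 10 elements.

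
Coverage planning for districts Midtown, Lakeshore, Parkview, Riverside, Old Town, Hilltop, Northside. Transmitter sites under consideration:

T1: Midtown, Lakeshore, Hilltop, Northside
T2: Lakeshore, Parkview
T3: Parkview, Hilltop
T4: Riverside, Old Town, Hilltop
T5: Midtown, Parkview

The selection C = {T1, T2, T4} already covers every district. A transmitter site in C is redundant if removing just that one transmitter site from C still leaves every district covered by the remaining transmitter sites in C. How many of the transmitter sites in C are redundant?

0

Drop T1: Midtown, Northside uncovered — not redundant.
Drop T2: Parkview uncovered — not redundant.
Drop T4: Riverside, Old Town uncovered — not redundant.
None of the transmitter sites in C is redundant.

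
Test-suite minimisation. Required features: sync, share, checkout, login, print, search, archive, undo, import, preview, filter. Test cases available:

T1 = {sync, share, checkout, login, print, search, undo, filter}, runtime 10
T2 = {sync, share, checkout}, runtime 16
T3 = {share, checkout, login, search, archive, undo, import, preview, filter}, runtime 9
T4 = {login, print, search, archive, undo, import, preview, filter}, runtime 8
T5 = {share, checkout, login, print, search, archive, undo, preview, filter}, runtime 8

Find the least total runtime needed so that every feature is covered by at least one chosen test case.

T1, T4 cover every feature at runtime 10 + 8 = 18.
Any cover uses at least 2 test cases; among all covering selections none totals below 18.
Greedy by coverage-per-runtime would pick T5, T4, T1 for 26 — worse than the optimum 18.

18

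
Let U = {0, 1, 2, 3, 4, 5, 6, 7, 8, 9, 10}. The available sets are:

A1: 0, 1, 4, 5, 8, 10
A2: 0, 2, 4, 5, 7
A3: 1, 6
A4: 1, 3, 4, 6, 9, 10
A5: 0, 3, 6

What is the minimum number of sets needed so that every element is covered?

A1, A2, A4 together cover {0, 1, 2, 3, 4, 5, 6, 7, 8, 9, 10} — every element.
No 2 of the 5 sets cover everything (all 10 pairs fall short), so 3 is minimum.

3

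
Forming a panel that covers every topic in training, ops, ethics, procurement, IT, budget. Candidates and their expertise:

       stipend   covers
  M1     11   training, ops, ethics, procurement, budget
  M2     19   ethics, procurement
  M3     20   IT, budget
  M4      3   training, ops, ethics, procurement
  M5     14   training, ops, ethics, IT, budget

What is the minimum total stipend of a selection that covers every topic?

M4, M5 cover every topic at stipend 3 + 14 = 17.
Any cover uses at least 2 members; among all covering selections none totals below 17.

17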